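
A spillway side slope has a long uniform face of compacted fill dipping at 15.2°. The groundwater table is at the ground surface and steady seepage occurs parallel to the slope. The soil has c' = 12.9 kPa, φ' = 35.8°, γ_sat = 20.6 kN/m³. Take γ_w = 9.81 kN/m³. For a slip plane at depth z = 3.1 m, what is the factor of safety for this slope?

With seepage parallel to the slope and the water table at the surface, the effective normal stress on the slip plane uses the buoyant unit weight γ' = γ_sat − γ_w while the driving shear stress uses γ_sat:
FS = [c' + γ' z cos²β tanφ'] / [γ_sat z sinβ cosβ]
γ' = 20.6 − 9.81 = 10.79 kN/m³
Numerator = 12.9 + 10.79·3.1·cos²15.2°·tan35.8° = 12.9 + 10.79·3.1·0.9313·0.7212 = 35.366 kPa
Denominator = 20.6·3.1·sin15.2°·cos15.2° = 20.6·3.1·0.2622·0.9650 = 16.158 kPa
FS = 35.366 / 16.158 = 2.189

FS = 2.19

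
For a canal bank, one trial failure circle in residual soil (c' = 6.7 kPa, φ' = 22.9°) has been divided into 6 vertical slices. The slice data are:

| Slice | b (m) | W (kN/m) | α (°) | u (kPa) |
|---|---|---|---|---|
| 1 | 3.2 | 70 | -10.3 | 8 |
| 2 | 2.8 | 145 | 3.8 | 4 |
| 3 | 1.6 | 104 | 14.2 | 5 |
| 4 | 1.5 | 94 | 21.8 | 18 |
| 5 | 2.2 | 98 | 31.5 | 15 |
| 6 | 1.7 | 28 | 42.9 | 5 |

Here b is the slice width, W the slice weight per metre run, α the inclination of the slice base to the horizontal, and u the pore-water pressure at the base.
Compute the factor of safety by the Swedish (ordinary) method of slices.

FS = 2.00

Ordinary method of slices: FS = Σ[c'·Δl_i + (W_i cosα_i − u_i·Δl_i)·tanφ'] / Σ W_i sinα_i, with Δl_i = b_i / cosα_i.
Slice 1: Δl = 3.2/cos(-10.3°) = 3.252 m; N'_1 = 70·cos(-10.3°) − 8·3.252 = 42.9; c'Δl = 21.79; W sinα = -12.5
Slice 2: Δl = 2.8/cos3.8° = 2.806 m; N'_2 = 145·cos3.8° − 4·2.806 = 133.5; c'Δl = 18.80; W sinα = 9.6
Slice 3: Δl = 1.6/cos14.2° = 1.650 m; N'_3 = 104·cos14.2° − 5·1.650 = 92.6; c'Δl = 11.06; W sinα = 25.5
Slice 4: Δl = 1.5/cos21.8° = 1.616 m; N'_4 = 94·cos21.8° − 18·1.616 = 58.2; c'Δl = 10.82; W sinα = 34.9
Slice 5: Δl = 2.2/cos31.5° = 2.580 m; N'_5 = 98·cos31.5° − 15·2.580 = 44.9; c'Δl = 17.29; W sinα = 51.2
Slice 6: Δl = 1.7/cos42.9° = 2.321 m; N'_6 = 28·cos42.9° − 5·2.321 = 8.9; c'Δl = 15.55; W sinα = 19.1
Σc'Δl = 95.3 kN/m; ΣN' = 380.8 kN/m; ΣW sinα = 127.8 kN/m
Resisting = 95.3 + 380.8·tan22.9° = 95.3 + 160.9 = 256.2 kN/m
FS = 256.2 / 127.8 = 2.005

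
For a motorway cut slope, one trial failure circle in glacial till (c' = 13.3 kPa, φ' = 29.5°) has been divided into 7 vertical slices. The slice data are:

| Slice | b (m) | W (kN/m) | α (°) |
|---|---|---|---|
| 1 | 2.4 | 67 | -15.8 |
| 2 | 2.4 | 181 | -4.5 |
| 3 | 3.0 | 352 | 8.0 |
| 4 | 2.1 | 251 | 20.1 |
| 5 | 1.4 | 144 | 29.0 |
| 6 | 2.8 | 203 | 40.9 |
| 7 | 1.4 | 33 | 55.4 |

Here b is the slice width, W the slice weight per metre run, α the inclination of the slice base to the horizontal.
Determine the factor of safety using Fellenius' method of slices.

FS = 2.63

Ordinary method of slices: FS = Σ[c'·Δl_i + (W_i cosα_i)·tanφ'] / Σ W_i sinα_i, with Δl_i = b_i / cosα_i.
Slice 1: Δl = 2.4/cos(-15.8°) = 2.494 m; N'_1 = 67·cos(-15.8°) = 64.5; c'Δl = 33.17; W sinα = -18.2
Slice 2: Δl = 2.4/cos(-4.5°) = 2.407 m; N'_2 = 181·cos(-4.5°) = 180.4; c'Δl = 32.02; W sinα = -14.2
Slice 3: Δl = 3.0/cos8.0° = 3.029 m; N'_3 = 352·cos8.0° = 348.6; c'Δl = 40.29; W sinα = 49.0
Slice 4: Δl = 2.1/cos20.1° = 2.236 m; N'_4 = 251·cos20.1° = 235.7; c'Δl = 29.74; W sinα = 86.3
Slice 5: Δl = 1.4/cos29.0° = 1.601 m; N'_5 = 144·cos29.0° = 125.9; c'Δl = 21.29; W sinα = 69.8
Slice 6: Δl = 2.8/cos40.9° = 3.704 m; N'_6 = 203·cos40.9° = 153.4; c'Δl = 49.27; W sinα = 132.9
Slice 7: Δl = 1.4/cos55.4° = 2.465 m; N'_7 = 33·cos55.4° = 18.7; c'Δl = 32.79; W sinα = 27.2
Σc'Δl = 238.6 kN/m; ΣN' = 1127.3 kN/m; ΣW sinα = 332.7 kN/m
Resisting = 238.6 + 1127.3·tan29.5° = 238.6 + 637.8 = 876.4 kN/m
FS = 876.4 / 332.7 = 2.634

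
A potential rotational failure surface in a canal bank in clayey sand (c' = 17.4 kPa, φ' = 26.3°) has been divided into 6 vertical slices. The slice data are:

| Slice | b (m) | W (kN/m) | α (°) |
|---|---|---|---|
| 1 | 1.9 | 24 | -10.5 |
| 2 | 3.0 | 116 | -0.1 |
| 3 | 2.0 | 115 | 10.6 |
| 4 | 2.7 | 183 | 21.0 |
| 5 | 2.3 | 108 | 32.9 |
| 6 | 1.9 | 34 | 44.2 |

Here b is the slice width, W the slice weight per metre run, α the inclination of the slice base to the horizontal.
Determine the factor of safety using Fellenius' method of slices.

Ordinary method of slices: FS = Σ[c'·Δl_i + (W_i cosα_i)·tanφ'] / Σ W_i sinα_i, with Δl_i = b_i / cosα_i.
Slice 1: Δl = 1.9/cos(-10.5°) = 1.932 m; N'_1 = 24·cos(-10.5°) = 23.6; c'Δl = 33.62; W sinα = -4.4
Slice 2: Δl = 3.0/cos(-0.1°) = 3.000 m; N'_2 = 116·cos(-0.1°) = 116.0; c'Δl = 52.20; W sinα = -0.2
Slice 3: Δl = 2.0/cos10.6° = 2.035 m; N'_3 = 115·cos10.6° = 113.0; c'Δl = 35.40; W sinα = 21.2
Slice 4: Δl = 2.7/cos21.0° = 2.892 m; N'_4 = 183·cos21.0° = 170.8; c'Δl = 50.32; W sinα = 65.6
Slice 5: Δl = 2.3/cos32.9° = 2.739 m; N'_5 = 108·cos32.9° = 90.7; c'Δl = 47.66; W sinα = 58.7
Slice 6: Δl = 1.9/cos44.2° = 2.650 m; N'_6 = 34·cos44.2° = 24.4; c'Δl = 46.11; W sinα = 23.7
Σc'Δl = 265.3 kN/m; ΣN' = 538.5 kN/m; ΣW sinα = 164.5 kN/m
Resisting = 265.3 + 538.5·tan26.3° = 265.3 + 266.2 = 531.5 kN/m
FS = 531.5 / 164.5 = 3.230

FS = 3.23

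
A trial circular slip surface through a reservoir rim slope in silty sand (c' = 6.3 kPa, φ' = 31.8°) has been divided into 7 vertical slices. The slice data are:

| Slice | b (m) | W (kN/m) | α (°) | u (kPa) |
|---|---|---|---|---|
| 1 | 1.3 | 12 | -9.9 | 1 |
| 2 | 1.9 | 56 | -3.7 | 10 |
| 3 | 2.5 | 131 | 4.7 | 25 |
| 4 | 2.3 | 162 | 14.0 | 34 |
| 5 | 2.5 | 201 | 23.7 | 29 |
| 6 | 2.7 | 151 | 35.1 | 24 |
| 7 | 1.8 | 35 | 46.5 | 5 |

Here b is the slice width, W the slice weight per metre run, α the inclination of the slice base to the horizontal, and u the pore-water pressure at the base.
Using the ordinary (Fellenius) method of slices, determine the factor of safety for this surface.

Ordinary method of slices: FS = Σ[c'·Δl_i + (W_i cosα_i − u_i·Δl_i)·tanφ'] / Σ W_i sinα_i, with Δl_i = b_i / cosα_i.
Slice 1: Δl = 1.3/cos(-9.9°) = 1.320 m; N'_1 = 12·cos(-9.9°) − 1·1.320 = 10.5; c'Δl = 8.31; W sinα = -2.1
Slice 2: Δl = 1.9/cos(-3.7°) = 1.904 m; N'_2 = 56·cos(-3.7°) − 10·1.904 = 36.8; c'Δl = 12.00; W sinα = -3.6
Slice 3: Δl = 2.5/cos4.7° = 2.508 m; N'_3 = 131·cos4.7° − 25·2.508 = 67.8; c'Δl = 15.80; W sinα = 10.7
Slice 4: Δl = 2.3/cos14.0° = 2.370 m; N'_4 = 162·cos14.0° − 34·2.370 = 76.6; c'Δl = 14.93; W sinα = 39.2
Slice 5: Δl = 2.5/cos23.7° = 2.730 m; N'_5 = 201·cos23.7° − 29·2.730 = 104.9; c'Δl = 17.20; W sinα = 80.8
Slice 6: Δl = 2.7/cos35.1° = 3.300 m; N'_6 = 151·cos35.1° − 24·3.300 = 44.3; c'Δl = 20.79; W sinα = 86.8
Slice 7: Δl = 1.8/cos46.5° = 2.615 m; N'_7 = 35·cos46.5° − 5·2.615 = 11.0; c'Δl = 16.47; W sinα = 25.4
Σc'Δl = 105.5 kN/m; ΣN' = 352.0 kN/m; ΣW sinα = 237.3 kN/m
Resisting = 105.5 + 352.0·tan31.8° = 105.5 + 218.3 = 323.8 kN/m
FS = 323.8 / 237.3 = 1.365

FS = 1.36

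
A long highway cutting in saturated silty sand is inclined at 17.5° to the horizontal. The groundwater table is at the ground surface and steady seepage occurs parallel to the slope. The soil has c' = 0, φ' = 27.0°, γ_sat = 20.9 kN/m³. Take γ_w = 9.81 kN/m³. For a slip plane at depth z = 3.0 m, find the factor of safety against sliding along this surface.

FS = 0.86

With seepage parallel to the slope and the water table at the surface, the effective normal stress on the slip plane uses the buoyant unit weight γ' = γ_sat − γ_w while the driving shear stress uses γ_sat:
FS = [c' + γ' z cos²β tanφ'] / [γ_sat z sinβ cosβ]
(For c' = 0 this reduces to FS = (γ'/γ_sat)·tanφ'/tanβ.)
γ' = 20.9 − 9.81 = 11.09 kN/m³
Numerator = 0.0 + 11.09·3.0·cos²17.5°·tan27.0° = 0.0 + 11.09·3.0·0.9096·0.5095 = 15.419 kPa
Denominator = 20.9·3.0·sin17.5°·cos17.5° = 20.9·3.0·0.3007·0.9537 = 17.982 kPa
FS = 15.419 / 17.982 = 0.857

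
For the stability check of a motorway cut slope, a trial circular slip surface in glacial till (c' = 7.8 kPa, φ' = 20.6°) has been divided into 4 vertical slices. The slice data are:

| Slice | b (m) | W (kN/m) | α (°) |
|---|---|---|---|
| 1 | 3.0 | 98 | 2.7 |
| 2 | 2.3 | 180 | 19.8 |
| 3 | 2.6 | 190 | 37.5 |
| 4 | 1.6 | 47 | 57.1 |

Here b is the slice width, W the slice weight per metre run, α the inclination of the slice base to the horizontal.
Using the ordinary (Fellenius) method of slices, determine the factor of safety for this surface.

Ordinary method of slices: FS = Σ[c'·Δl_i + (W_i cosα_i)·tanφ'] / Σ W_i sinα_i, with Δl_i = b_i / cosα_i.
Slice 1: Δl = 3.0/cos2.7° = 3.003 m; N'_1 = 98·cos2.7° = 97.9; c'Δl = 23.43; W sinα = 4.6
Slice 2: Δl = 2.3/cos19.8° = 2.445 m; N'_2 = 180·cos19.8° = 169.4; c'Δl = 19.07; W sinα = 61.0
Slice 3: Δl = 2.6/cos37.5° = 3.277 m; N'_3 = 190·cos37.5° = 150.7; c'Δl = 25.56; W sinα = 115.7
Slice 4: Δl = 1.6/cos57.1° = 2.946 m; N'_4 = 47·cos57.1° = 25.5; c'Δl = 22.98; W sinα = 39.5
Σc'Δl = 91.0 kN/m; ΣN' = 443.5 kN/m; ΣW sinα = 220.7 kN/m
Resisting = 91.0 + 443.5·tan20.6° = 91.0 + 166.7 = 257.7 kN/m
FS = 257.7 / 220.7 = 1.168

FS = 1.17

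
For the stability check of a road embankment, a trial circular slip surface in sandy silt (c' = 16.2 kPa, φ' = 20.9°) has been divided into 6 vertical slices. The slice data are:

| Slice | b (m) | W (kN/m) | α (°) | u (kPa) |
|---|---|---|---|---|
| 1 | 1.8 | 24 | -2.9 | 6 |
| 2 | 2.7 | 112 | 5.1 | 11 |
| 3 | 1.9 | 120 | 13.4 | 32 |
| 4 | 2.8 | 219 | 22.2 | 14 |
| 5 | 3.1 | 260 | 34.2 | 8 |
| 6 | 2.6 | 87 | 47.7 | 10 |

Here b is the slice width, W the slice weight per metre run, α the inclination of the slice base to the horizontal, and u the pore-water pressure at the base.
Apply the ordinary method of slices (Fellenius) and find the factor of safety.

FS = 1.44

Ordinary method of slices: FS = Σ[c'·Δl_i + (W_i cosα_i − u_i·Δl_i)·tanφ'] / Σ W_i sinα_i, with Δl_i = b_i / cosα_i.
Slice 1: Δl = 1.8/cos(-2.9°) = 1.802 m; N'_1 = 24·cos(-2.9°) − 6·1.802 = 13.2; c'Δl = 29.20; W sinα = -1.2
Slice 2: Δl = 2.7/cos5.1° = 2.711 m; N'_2 = 112·cos5.1° − 11·2.711 = 81.7; c'Δl = 43.91; W sinα = 10.0
Slice 3: Δl = 1.9/cos13.4° = 1.953 m; N'_3 = 120·cos13.4° − 32·1.953 = 54.2; c'Δl = 31.64; W sinα = 27.8
Slice 4: Δl = 2.8/cos22.2° = 3.024 m; N'_4 = 219·cos22.2° − 14·3.024 = 160.4; c'Δl = 48.99; W sinα = 82.7
Slice 5: Δl = 3.1/cos34.2° = 3.748 m; N'_5 = 260·cos34.2° − 8·3.748 = 185.1; c'Δl = 60.72; W sinα = 146.1
Slice 6: Δl = 2.6/cos47.7° = 3.863 m; N'_6 = 87·cos47.7° − 10·3.863 = 19.9; c'Δl = 62.58; W sinα = 64.3
Σc'Δl = 277.0 kN/m; ΣN' = 514.5 kN/m; ΣW sinα = 329.8 kN/m
Resisting = 277.0 + 514.5·tan20.9° = 277.0 + 196.5 = 473.5 kN/m
FS = 473.5 / 329.8 = 1.436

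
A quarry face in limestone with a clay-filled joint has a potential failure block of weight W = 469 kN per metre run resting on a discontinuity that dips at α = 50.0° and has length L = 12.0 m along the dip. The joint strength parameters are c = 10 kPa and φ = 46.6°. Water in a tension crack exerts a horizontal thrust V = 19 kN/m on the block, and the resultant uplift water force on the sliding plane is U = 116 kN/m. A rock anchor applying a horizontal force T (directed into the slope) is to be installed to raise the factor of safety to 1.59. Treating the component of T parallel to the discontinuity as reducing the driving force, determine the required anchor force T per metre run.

Resolving forces along and normal to the sliding plane, with the horizontal anchor force T adding T·sinα to the effective normal force and T·cosα acting up the plane against the driving force:
FS = [cL + (W cosα − U − V sinα + T sinα) tanφ] / [W sinα + V cosα − T cosα]
Without the anchor: N' = 170.9 kN/m, driving T_d = 371.5 kN/m, resisting R = 10·12.0 + 170.9·tan46.6° = 300.7 kN/m, FS = 0.81.
Setting FS = 1.59 and solving for T:
1.59·(371.5 − T cos50.0°) = 300.7 + T sin50.0°·tan46.6°
T·(sin50.0°·tan46.6° + 1.59·cos50.0°) = 1.59·371.5 − 300.7
T·(0.7660·1.0575 + 1.59·0.6428) = 590.7 − 300.7 = 289.9
T·1.8321 = 289.9
T = 158.3 kN/m

T = 158 kN/m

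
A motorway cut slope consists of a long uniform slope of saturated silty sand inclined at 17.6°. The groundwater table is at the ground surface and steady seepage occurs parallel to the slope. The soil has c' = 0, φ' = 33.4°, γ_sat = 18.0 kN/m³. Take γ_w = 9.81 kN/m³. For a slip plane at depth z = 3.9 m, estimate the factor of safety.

With seepage parallel to the slope and the water table at the surface, the effective normal stress on the slip plane uses the buoyant unit weight γ' = γ_sat − γ_w while the driving shear stress uses γ_sat:
FS = [c' + γ' z cos²β tanφ'] / [γ_sat z sinβ cosβ]
(For c' = 0 this reduces to FS = (γ'/γ_sat)·tanφ'/tanβ.)
γ' = 18.0 − 9.81 = 8.19 kN/m³
Numerator = 0.0 + 8.19·3.9·cos²17.6°·tan33.4° = 0.0 + 8.19·3.9·0.9086·0.6594 = 19.136 kPa
Denominator = 18.0·3.9·sin17.6°·cos17.6° = 18.0·3.9·0.3024·0.9532 = 20.233 kPa
FS = 19.136 / 20.233 = 0.946

FS = 0.95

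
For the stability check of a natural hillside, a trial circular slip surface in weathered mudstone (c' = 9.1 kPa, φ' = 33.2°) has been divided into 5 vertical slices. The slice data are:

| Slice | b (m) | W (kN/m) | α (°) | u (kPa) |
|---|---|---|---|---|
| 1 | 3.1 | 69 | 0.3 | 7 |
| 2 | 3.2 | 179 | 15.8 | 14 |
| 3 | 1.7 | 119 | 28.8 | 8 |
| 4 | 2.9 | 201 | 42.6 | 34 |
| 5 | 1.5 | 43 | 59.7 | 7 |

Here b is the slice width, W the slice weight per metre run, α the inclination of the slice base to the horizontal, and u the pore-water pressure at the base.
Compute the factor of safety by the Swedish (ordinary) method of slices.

Ordinary method of slices: FS = Σ[c'·Δl_i + (W_i cosα_i − u_i·Δl_i)·tanφ'] / Σ W_i sinα_i, with Δl_i = b_i / cosα_i.
Slice 1: Δl = 3.1/cos0.3° = 3.100 m; N'_1 = 69·cos0.3° − 7·3.100 = 47.3; c'Δl = 28.21; W sinα = 0.4
Slice 2: Δl = 3.2/cos15.8° = 3.326 m; N'_2 = 179·cos15.8° − 14·3.326 = 125.7; c'Δl = 30.26; W sinα = 48.7
Slice 3: Δl = 1.7/cos28.8° = 1.940 m; N'_3 = 119·cos28.8° − 8·1.940 = 88.8; c'Δl = 17.65; W sinα = 57.3
Slice 4: Δl = 2.9/cos42.6° = 3.940 m; N'_4 = 201·cos42.6° − 34·3.940 = 14.0; c'Δl = 35.85; W sinα = 136.1
Slice 5: Δl = 1.5/cos59.7° = 2.973 m; N'_5 = 43·cos59.7° − 7·2.973 = 0.9; c'Δl = 27.06; W sinα = 37.1
Σc'Δl = 139.0 kN/m; ΣN' = 276.6 kN/m; ΣW sinα = 279.6 kN/m
Resisting = 139.0 + 276.6·tan33.2° = 139.0 + 181.0 = 320.1 kN/m
FS = 320.1 / 279.6 = 1.145

FS = 1.14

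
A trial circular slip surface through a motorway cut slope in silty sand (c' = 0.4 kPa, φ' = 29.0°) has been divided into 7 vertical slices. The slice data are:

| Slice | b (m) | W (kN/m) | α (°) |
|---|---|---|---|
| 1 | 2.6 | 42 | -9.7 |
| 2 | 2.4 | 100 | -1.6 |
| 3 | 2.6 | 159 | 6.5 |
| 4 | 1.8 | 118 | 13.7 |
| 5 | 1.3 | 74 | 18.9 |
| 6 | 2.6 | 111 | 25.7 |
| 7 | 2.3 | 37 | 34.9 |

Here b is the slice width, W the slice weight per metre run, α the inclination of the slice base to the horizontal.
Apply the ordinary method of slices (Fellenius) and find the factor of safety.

Ordinary method of slices: FS = Σ[c'·Δl_i + (W_i cosα_i)·tanφ'] / Σ W_i sinα_i, with Δl_i = b_i / cosα_i.
Slice 1: Δl = 2.6/cos(-9.7°) = 2.638 m; N'_1 = 42·cos(-9.7°) = 41.4; c'Δl = 1.06; W sinα = -7.1
Slice 2: Δl = 2.4/cos(-1.6°) = 2.401 m; N'_2 = 100·cos(-1.6°) = 100.0; c'Δl = 0.96; W sinα = -2.8
Slice 3: Δl = 2.6/cos6.5° = 2.617 m; N'_3 = 159·cos6.5° = 158.0; c'Δl = 1.05; W sinα = 18.0
Slice 4: Δl = 1.8/cos13.7° = 1.853 m; N'_4 = 118·cos13.7° = 114.6; c'Δl = 0.74; W sinα = 27.9
Slice 5: Δl = 1.3/cos18.9° = 1.374 m; N'_5 = 74·cos18.9° = 70.0; c'Δl = 0.55; W sinα = 24.0
Slice 6: Δl = 2.6/cos25.7° = 2.885 m; N'_6 = 111·cos25.7° = 100.0; c'Δl = 1.15; W sinα = 48.1
Slice 7: Δl = 2.3/cos34.9° = 2.804 m; N'_7 = 37·cos34.9° = 30.3; c'Δl = 1.12; W sinα = 21.2
Σc'Δl = 6.6 kN/m; ΣN' = 614.4 kN/m; ΣW sinα = 129.4 kN/m
Resisting = 6.6 + 614.4·tan29.0° = 6.6 + 340.5 = 347.2 kN/m
FS = 347.2 / 129.4 = 2.684

FS = 2.68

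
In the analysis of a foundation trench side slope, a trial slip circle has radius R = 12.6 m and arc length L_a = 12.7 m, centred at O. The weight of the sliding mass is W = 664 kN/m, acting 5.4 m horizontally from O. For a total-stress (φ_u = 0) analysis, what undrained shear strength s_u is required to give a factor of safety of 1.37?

FS = s_u·L_a·R / (W·d), so s_u = FS·W·d / (L_a·R).
s_u = 1.37·664·5.4 / (12.70·12.6) = 4912.3 / 160.02 = 30.70 kPa

s_u = 30.7 kPa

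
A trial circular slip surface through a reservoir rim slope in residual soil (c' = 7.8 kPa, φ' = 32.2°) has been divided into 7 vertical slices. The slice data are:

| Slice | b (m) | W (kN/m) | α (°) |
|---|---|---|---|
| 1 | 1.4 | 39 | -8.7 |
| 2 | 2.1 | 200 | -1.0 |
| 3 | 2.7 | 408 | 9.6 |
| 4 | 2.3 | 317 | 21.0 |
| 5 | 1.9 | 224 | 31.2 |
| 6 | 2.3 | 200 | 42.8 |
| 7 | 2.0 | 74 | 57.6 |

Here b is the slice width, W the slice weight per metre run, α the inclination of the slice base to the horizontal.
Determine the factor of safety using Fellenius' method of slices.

Ordinary method of slices: FS = Σ[c'·Δl_i + (W_i cosα_i)·tanφ'] / Σ W_i sinα_i, with Δl_i = b_i / cosα_i.
Slice 1: Δl = 1.4/cos(-8.7°) = 1.416 m; N'_1 = 39·cos(-8.7°) = 38.6; c'Δl = 11.05; W sinα = -5.9
Slice 2: Δl = 2.1/cos(-1.0°) = 2.100 m; N'_2 = 200·cos(-1.0°) = 200.0; c'Δl = 16.38; W sinα = -3.5
Slice 3: Δl = 2.7/cos9.6° = 2.738 m; N'_3 = 408·cos9.6° = 402.3; c'Δl = 21.36; W sinα = 68.0
Slice 4: Δl = 2.3/cos21.0° = 2.464 m; N'_4 = 317·cos21.0° = 295.9; c'Δl = 19.22; W sinα = 113.6
Slice 5: Δl = 1.9/cos31.2° = 2.221 m; N'_5 = 224·cos31.2° = 191.6; c'Δl = 17.33; W sinα = 116.0
Slice 6: Δl = 2.3/cos42.8° = 3.135 m; N'_6 = 200·cos42.8° = 146.7; c'Δl = 24.45; W sinα = 135.9
Slice 7: Δl = 2.0/cos57.6° = 3.733 m; N'_7 = 74·cos57.6° = 39.7; c'Δl = 29.11; W sinα = 62.5
Σc'Δl = 138.9 kN/m; ΣN' = 1314.8 kN/m; ΣW sinα = 486.7 kN/m
Resisting = 138.9 + 1314.8·tan32.2° = 138.9 + 827.9 = 966.8 kN/m
FS = 966.8 / 486.7 = 1.987

FS = 1.99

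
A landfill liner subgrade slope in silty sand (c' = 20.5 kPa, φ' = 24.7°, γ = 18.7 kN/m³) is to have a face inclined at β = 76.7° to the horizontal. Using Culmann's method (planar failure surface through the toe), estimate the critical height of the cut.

H_c = 10.09 m

Culmann's analysis gives the critical failure plane at α_cr = (β + φ')/2 = (76.7 + 24.7)/2 = 50.7°, and the critical height
H_c = (4c'/γ) · sinβ cosφ' / [1 − cos(β − φ')]
    = (4·20.5/18.7) · sin76.7°·cos24.7° / [1 − cos(52.0°)]
    = 4.385 · 0.9732·0.9085 / [1 − 0.6157]
    = 4.385 · 0.8841 / 0.3843
    = 10.09 m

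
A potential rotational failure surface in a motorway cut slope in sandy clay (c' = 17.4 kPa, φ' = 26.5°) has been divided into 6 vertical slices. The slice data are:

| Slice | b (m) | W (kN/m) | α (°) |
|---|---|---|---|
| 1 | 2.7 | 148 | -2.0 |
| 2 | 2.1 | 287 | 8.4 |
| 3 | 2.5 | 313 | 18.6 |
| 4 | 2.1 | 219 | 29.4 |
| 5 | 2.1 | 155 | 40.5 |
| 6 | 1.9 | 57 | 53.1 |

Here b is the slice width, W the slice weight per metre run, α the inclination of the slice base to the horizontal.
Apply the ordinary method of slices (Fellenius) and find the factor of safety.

Ordinary method of slices: FS = Σ[c'·Δl_i + (W_i cosα_i)·tanφ'] / Σ W_i sinα_i, with Δl_i = b_i / cosα_i.
Slice 1: Δl = 2.7/cos(-2.0°) = 2.702 m; N'_1 = 148·cos(-2.0°) = 147.9; c'Δl = 47.01; W sinα = -5.2
Slice 2: Δl = 2.1/cos8.4° = 2.123 m; N'_2 = 287·cos8.4° = 283.9; c'Δl = 36.94; W sinα = 41.9
Slice 3: Δl = 2.5/cos18.6° = 2.638 m; N'_3 = 313·cos18.6° = 296.7; c'Δl = 45.90; W sinα = 99.8
Slice 4: Δl = 2.1/cos29.4° = 2.410 m; N'_4 = 219·cos29.4° = 190.8; c'Δl = 41.94; W sinα = 107.5
Slice 5: Δl = 2.1/cos40.5° = 2.762 m; N'_5 = 155·cos40.5° = 117.9; c'Δl = 48.05; W sinα = 100.7
Slice 6: Δl = 1.9/cos53.1° = 3.164 m; N'_6 = 57·cos53.1° = 34.2; c'Δl = 55.06; W sinα = 45.6
Σc'Δl = 274.9 kN/m; ΣN' = 1071.4 kN/m; ΣW sinα = 390.3 kN/m
Resisting = 274.9 + 1071.4·tan26.5° = 274.9 + 534.2 = 809.1 kN/m
FS = 809.1 / 390.3 = 2.073

FS = 2.07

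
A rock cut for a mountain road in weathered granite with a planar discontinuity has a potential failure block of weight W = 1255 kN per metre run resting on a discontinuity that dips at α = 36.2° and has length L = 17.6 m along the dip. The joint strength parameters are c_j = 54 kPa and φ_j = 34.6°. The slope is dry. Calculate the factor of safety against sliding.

FS = 2.22

Resolving the block weight along and normal to the plane and applying the Mohr–Coulomb strength on the joint:
N' = W cosα = 1255·cos36.2° = 1012.7 kN/m
Driving force T = W sinα = 1255·sin36.2° = 741.2 kN/m
Resisting force R = c_j·L + N'·tanφ_j = 54·17.6 + 1012.7·tan34.6° = 950.4 + 698.6 = 1649.0 kN/m
FS = R / T = 1649.0 / 741.2 = 2.225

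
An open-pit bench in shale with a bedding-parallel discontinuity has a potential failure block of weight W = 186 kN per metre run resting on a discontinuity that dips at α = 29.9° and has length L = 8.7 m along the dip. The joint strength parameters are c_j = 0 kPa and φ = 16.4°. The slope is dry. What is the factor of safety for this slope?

Resolving the block weight along and normal to the plane and applying the Mohr–Coulomb strength on the joint:
N' = W cosα = 186·cos29.9° = 161.2 kN/m
Driving force T = W sinα = 186·sin29.9° = 92.7 kN/m
Resisting force R = c_j·L + N'·tanφ = 0·8.7 + 161.2·tan16.4° = 0.0 + 47.5 = 47.5 kN/m
FS = R / T = 47.5 / 92.7 = 0.512

FS = 0.51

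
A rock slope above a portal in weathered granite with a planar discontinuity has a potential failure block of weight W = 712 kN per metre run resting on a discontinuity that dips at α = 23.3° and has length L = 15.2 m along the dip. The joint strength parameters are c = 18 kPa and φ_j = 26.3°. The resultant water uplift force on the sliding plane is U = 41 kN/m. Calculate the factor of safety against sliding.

FS = 2.05

Resolving the block weight along and normal to the plane and applying the Mohr–Coulomb strength on the joint:
N' = W cosα − U = 712·cos23.3° − 41 = 612.9 kN/m
Driving force T = W sinα = 712·sin23.3° = 281.6 kN/m
Resisting force R = c·L + N'·tanφ_j = 18·15.2 + 612.9·tan26.3° = 273.6 + 302.9 = 576.5 kN/m
FS = R / T = 576.5 / 281.6 = 2.047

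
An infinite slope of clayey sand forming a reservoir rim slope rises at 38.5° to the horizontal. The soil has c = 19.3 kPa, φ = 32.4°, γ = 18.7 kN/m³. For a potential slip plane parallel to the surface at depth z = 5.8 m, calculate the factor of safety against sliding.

FS = 1.16

For an infinite slope with a slip plane parallel to the surface (no pore pressure): FS = [c + γz cos²β tanφ] / [γz sinβ cosβ].
γz = 18.7·5.8 = 108.46 kN/m²
Numerator = 19.3 + 108.46·cos²38.5°·tan32.4° = 19.3 + 108.46·0.6125·0.6346 = 61.457 kPa
Denominator = 108.46·sin38.5°·cos38.5° = 108.46·0.6225·0.7826 = 52.840 kPa
FS = 61.457 / 52.840 = 1.163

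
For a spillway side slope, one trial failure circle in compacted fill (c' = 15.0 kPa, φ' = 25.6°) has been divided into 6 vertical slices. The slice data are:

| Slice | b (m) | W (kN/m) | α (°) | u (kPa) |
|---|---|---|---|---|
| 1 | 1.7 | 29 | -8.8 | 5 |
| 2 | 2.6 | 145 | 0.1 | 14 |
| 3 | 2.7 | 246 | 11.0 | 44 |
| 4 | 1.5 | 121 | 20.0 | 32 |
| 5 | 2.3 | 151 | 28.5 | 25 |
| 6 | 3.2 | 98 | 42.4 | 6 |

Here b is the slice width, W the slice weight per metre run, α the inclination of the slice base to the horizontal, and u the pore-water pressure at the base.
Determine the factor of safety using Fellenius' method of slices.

FS = 1.97

Ordinary method of slices: FS = Σ[c'·Δl_i + (W_i cosα_i − u_i·Δl_i)·tanφ'] / Σ W_i sinα_i, with Δl_i = b_i / cosα_i.
Slice 1: Δl = 1.7/cos(-8.8°) = 1.720 m; N'_1 = 29·cos(-8.8°) − 5·1.720 = 20.1; c'Δl = 25.80; W sinα = -4.4
Slice 2: Δl = 2.6/cos0.1° = 2.600 m; N'_2 = 145·cos0.1° − 14·2.600 = 108.6; c'Δl = 39.00; W sinα = 0.3
Slice 3: Δl = 2.7/cos11.0° = 2.751 m; N'_3 = 246·cos11.0° − 44·2.751 = 120.5; c'Δl = 41.26; W sinα = 46.9
Slice 4: Δl = 1.5/cos20.0° = 1.596 m; N'_4 = 121·cos20.0° − 32·1.596 = 62.6; c'Δl = 23.94; W sinα = 41.4
Slice 5: Δl = 2.3/cos28.5° = 2.617 m; N'_5 = 151·cos28.5° − 25·2.617 = 67.3; c'Δl = 39.26; W sinα = 72.1
Slice 6: Δl = 3.2/cos42.4° = 4.333 m; N'_6 = 98·cos42.4° − 6·4.333 = 46.4; c'Δl = 65.00; W sinα = 66.1
Σc'Δl = 234.3 kN/m; ΣN' = 425.4 kN/m; ΣW sinα = 222.3 kN/m
Resisting = 234.3 + 425.4·tan25.6° = 234.3 + 203.8 = 438.1 kN/m
FS = 438.1 / 222.3 = 1.971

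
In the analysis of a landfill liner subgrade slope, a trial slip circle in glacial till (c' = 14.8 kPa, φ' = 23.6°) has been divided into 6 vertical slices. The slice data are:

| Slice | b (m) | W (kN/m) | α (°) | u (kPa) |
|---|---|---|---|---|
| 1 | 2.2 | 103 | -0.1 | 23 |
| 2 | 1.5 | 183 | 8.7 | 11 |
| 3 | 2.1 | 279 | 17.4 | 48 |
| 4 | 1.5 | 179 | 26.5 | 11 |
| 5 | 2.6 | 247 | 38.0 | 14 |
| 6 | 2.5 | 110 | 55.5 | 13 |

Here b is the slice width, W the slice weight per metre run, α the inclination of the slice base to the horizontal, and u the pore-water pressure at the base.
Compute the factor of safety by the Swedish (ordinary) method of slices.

FS = 1.20

Ordinary method of slices: FS = Σ[c'·Δl_i + (W_i cosα_i − u_i·Δl_i)·tanφ'] / Σ W_i sinα_i, with Δl_i = b_i / cosα_i.
Slice 1: Δl = 2.2/cos(-0.1°) = 2.200 m; N'_1 = 103·cos(-0.1°) − 23·2.200 = 52.4; c'Δl = 32.56; W sinα = -0.2
Slice 2: Δl = 1.5/cos8.7° = 1.517 m; N'_2 = 183·cos8.7° − 11·1.517 = 164.2; c'Δl = 22.46; W sinα = 27.7
Slice 3: Δl = 2.1/cos17.4° = 2.201 m; N'_3 = 279·cos17.4° − 48·2.201 = 160.6; c'Δl = 32.57; W sinα = 83.4
Slice 4: Δl = 1.5/cos26.5° = 1.676 m; N'_4 = 179·cos26.5° − 11·1.676 = 141.8; c'Δl = 24.81; W sinα = 79.9
Slice 5: Δl = 2.6/cos38.0° = 3.299 m; N'_5 = 247·cos38.0° − 14·3.299 = 148.4; c'Δl = 48.83; W sinα = 152.1
Slice 6: Δl = 2.5/cos55.5° = 4.414 m; N'_6 = 110·cos55.5° − 13·4.414 = 4.9; c'Δl = 65.32; W sinα = 90.7
Σc'Δl = 226.6 kN/m; ΣN' = 672.3 kN/m; ΣW sinα = 433.5 kN/m
Resisting = 226.6 + 672.3·tan23.6° = 226.6 + 293.7 = 520.3 kN/m
FS = 520.3 / 433.5 = 1.200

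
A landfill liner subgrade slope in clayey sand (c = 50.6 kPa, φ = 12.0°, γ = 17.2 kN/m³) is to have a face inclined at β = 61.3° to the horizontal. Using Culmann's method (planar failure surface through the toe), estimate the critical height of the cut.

H_c = 29.02 m

Culmann's analysis gives the critical failure plane at α_cr = (β + φ)/2 = (61.3 + 12.0)/2 = 36.6°, and the critical height
H_c = (4c/γ) · sinβ cosφ / [1 − cos(β − φ)]
    = (4·50.6/17.2) · sin61.3°·cos12.0° / [1 − cos(49.3°)]
    = 11.767 · 0.8771·0.9781 / [1 − 0.6521]
    = 11.767 · 0.8580 / 0.3479
    = 29.02 m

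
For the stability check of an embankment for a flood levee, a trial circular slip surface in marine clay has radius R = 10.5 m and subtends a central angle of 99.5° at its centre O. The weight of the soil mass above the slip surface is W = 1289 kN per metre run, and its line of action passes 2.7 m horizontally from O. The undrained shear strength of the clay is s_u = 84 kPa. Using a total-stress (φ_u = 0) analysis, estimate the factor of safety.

Taking moments about the centre O, the resisting moment is provided by the undrained shear strength acting along the arc:
Arc length L_a = R·θ = 10.5·(99.5°·π/180) = 10.5·1.7366 = 18.23 m
M_R = s_u·L_a·R = 84·18.23·10.5 = 16082.7 kN·m/m
M_D = W·d = 1289·2.7 = 3480.3 kN·m/m
FS = M_R / M_D = 16082.7 / 3480.3 = 4.621

FS = 4.62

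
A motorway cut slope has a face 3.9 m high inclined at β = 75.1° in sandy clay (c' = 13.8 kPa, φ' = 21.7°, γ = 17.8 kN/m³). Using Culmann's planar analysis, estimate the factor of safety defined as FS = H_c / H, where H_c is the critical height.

FS = 1.77

H_c = (4c'/γ) · sinβ cosφ' / [1 − cos(β − φ')]
    = (4·13.8/17.8) · sin75.1°·cos21.7° / [1 − cos53.4°]
    = 3.101 · 0.8979 / 0.4038 = 6.90 m
FS = H_c / H = 6.90 / 3.9 = 1.768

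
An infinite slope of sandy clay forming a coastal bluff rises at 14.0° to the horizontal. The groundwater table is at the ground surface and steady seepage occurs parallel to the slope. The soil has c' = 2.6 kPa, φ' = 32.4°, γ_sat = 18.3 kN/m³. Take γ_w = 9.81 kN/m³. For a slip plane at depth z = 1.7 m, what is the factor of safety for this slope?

With seepage parallel to the slope and the water table at the surface, the effective normal stress on the slip plane uses the buoyant unit weight γ' = γ_sat − γ_w while the driving shear stress uses γ_sat:
FS = [c' + γ' z cos²β tanφ'] / [γ_sat z sinβ cosβ]
γ' = 18.3 − 9.81 = 8.49 kN/m³
Numerator = 2.6 + 8.49·1.7·cos²14.0°·tan32.4° = 2.6 + 8.49·1.7·0.9415·0.6346 = 11.223 kPa
Denominator = 18.3·1.7·sin14.0°·cos14.0° = 18.3·1.7·0.2419·0.9703 = 7.303 kPa
FS = 11.223 / 7.303 = 1.537

FS = 1.54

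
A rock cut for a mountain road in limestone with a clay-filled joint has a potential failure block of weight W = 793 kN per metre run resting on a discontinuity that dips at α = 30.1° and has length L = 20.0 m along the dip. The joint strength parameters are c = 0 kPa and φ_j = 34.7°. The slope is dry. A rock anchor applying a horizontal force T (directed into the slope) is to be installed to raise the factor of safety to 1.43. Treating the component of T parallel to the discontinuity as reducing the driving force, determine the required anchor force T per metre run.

T = 59 kN/m

Resolving forces along and normal to the sliding plane, with the horizontal anchor force T adding T·sinα to the effective normal force and T·cosα acting up the plane against the driving force:
FS = [cL + (W cosα + T sinα) tanφ_j] / [W sinα − T cosα]
Without the anchor: N' = 686.1 kN/m, driving T_d = 397.7 kN/m, resisting R = 0·20.0 + 686.1·tan34.7° = 475.1 kN/m, FS = 1.19.
Setting FS = 1.43 and solving for T:
1.43·(397.7 − T cos30.1°) = 475.1 + T sin30.1°·tan34.7°
T·(sin30.1°·tan34.7° + 1.43·cos30.1°) = 1.43·397.7 − 475.1
T·(0.5015·0.6924 + 1.43·0.8652) = 568.7 − 475.1 = 93.7
T·1.5844 = 93.7
T = 59.1 kN/m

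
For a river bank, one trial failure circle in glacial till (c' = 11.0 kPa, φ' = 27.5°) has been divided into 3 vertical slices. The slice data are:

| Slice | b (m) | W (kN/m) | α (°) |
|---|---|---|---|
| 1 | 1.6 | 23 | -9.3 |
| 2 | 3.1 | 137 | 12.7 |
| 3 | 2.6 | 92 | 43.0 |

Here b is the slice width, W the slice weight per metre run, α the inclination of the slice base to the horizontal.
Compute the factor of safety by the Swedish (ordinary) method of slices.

Ordinary method of slices: FS = Σ[c'·Δl_i + (W_i cosα_i)·tanφ'] / Σ W_i sinα_i, with Δl_i = b_i / cosα_i.
Slice 1: Δl = 1.6/cos(-9.3°) = 1.621 m; N'_1 = 23·cos(-9.3°) = 22.7; c'Δl = 17.83; W sinα = -3.7
Slice 2: Δl = 3.1/cos12.7° = 3.178 m; N'_2 = 137·cos12.7° = 133.6; c'Δl = 34.96; W sinα = 30.1
Slice 3: Δl = 2.6/cos43.0° = 3.555 m; N'_3 = 92·cos43.0° = 67.3; c'Δl = 39.11; W sinα = 62.7
Σc'Δl = 91.9 kN/m; ΣN' = 223.6 kN/m; ΣW sinα = 89.1 kN/m
Resisting = 91.9 + 223.6·tan27.5° = 91.9 + 116.4 = 208.3 kN/m
FS = 208.3 / 89.1 = 2.337

FS = 2.34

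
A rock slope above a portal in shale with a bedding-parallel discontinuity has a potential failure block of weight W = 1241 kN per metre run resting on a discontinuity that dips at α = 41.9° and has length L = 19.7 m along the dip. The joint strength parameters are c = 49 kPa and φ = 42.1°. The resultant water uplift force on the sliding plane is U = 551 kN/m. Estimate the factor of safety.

FS = 1.57

Resolving the block weight along and normal to the plane and applying the Mohr–Coulomb strength on the joint:
N' = W cosα − U = 1241·cos41.9° − 551 = 372.7 kN/m
Driving force T = W sinα = 1241·sin41.9° = 828.8 kN/m
Resisting force R = c·L + N'·tanφ = 49·19.7 + 372.7·tan42.1° = 965.3 + 336.8 = 1302.1 kN/m
FS = R / T = 1302.1 / 828.8 = 1.571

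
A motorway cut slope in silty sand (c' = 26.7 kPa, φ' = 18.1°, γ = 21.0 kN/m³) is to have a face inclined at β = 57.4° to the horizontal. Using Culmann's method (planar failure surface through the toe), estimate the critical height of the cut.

H_c = 18.01 m

Culmann's analysis gives the critical failure plane at α_cr = (β + φ')/2 = (57.4 + 18.1)/2 = 37.8°, and the critical height
H_c = (4c'/γ) · sinβ cosφ' / [1 − cos(β − φ')]
    = (4·26.7/21.0) · sin57.4°·cos18.1° / [1 − cos(39.3°)]
    = 5.086 · 0.8425·0.9505 / [1 − 0.7738]
    = 5.086 · 0.8008 / 0.2262
    = 18.01 m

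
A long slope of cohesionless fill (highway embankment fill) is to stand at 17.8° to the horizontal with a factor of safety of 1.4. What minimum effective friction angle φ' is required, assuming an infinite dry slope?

φ' = 24.2°

FS = tanφ'/tanβ ⇒ tanφ' = FS · tanβ = 1.4 · tan17.8° = 0.4495
φ' = arctan(0.4495) = 24.20°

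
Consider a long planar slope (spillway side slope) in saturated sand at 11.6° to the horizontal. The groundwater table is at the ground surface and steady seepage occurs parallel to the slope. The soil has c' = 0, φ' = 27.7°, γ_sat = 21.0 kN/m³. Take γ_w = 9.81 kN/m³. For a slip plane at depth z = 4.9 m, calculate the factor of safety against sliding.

FS = 1.36

With seepage parallel to the slope and the water table at the surface, the effective normal stress on the slip plane uses the buoyant unit weight γ' = γ_sat − γ_w while the driving shear stress uses γ_sat:
FS = [c' + γ' z cos²β tanφ'] / [γ_sat z sinβ cosβ]
(For c' = 0 this reduces to FS = (γ'/γ_sat)·tanφ'/tanβ.)
γ' = 21.0 − 9.81 = 11.19 kN/m³
Numerator = 0.0 + 11.19·4.9·cos²11.6°·tan27.7° = 0.0 + 11.19·4.9·0.9596·0.5250 = 27.623 kPa
Denominator = 21.0·4.9·sin11.6°·cos11.6° = 21.0·4.9·0.2011·0.9796 = 20.268 kPa
FS = 27.623 / 20.268 = 1.363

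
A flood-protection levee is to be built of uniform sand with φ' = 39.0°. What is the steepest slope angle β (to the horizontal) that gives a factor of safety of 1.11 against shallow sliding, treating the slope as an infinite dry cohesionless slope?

For an infinite dry cohesionless slope FS = tanφ'/tanβ, so tanβ = tanφ' / FS.
tanβ = tan39.0° / 1.11 = 0.8098 / 1.11 = 0.7295
β = arctan(0.7295) = 36.11°

β = 36.1°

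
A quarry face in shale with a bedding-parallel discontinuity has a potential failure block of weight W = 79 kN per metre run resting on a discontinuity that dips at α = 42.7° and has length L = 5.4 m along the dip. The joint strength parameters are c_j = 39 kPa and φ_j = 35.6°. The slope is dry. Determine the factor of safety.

FS = 4.71

Resolving the block weight along and normal to the plane and applying the Mohr–Coulomb strength on the joint:
N' = W cosα = 79·cos42.7° = 58.1 kN/m
Driving force T = W sinα = 79·sin42.7° = 53.6 kN/m
Resisting force R = c_j·L + N'·tanφ_j = 39·5.4 + 58.1·tan35.6° = 210.6 + 41.6 = 252.2 kN/m
FS = R / T = 252.2 / 53.6 = 4.707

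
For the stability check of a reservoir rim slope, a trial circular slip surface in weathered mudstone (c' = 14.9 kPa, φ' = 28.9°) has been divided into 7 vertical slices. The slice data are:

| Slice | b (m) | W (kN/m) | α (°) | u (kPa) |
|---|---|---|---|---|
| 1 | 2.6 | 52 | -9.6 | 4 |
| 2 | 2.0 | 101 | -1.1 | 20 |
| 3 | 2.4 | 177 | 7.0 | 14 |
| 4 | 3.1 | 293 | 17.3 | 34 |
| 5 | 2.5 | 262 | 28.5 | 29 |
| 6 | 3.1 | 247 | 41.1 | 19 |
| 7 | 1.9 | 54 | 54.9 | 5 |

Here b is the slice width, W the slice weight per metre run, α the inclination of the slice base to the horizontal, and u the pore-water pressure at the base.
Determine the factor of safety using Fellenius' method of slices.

Ordinary method of slices: FS = Σ[c'·Δl_i + (W_i cosα_i − u_i·Δl_i)·tanφ'] / Σ W_i sinα_i, with Δl_i = b_i / cosα_i.
Slice 1: Δl = 2.6/cos(-9.6°) = 2.637 m; N'_1 = 52·cos(-9.6°) − 4·2.637 = 40.7; c'Δl = 39.29; W sinα = -8.7
Slice 2: Δl = 2.0/cos(-1.1°) = 2.000 m; N'_2 = 101·cos(-1.1°) − 20·2.000 = 61.0; c'Δl = 29.81; W sinα = -1.9
Slice 3: Δl = 2.4/cos7.0° = 2.418 m; N'_3 = 177·cos7.0° − 14·2.418 = 141.8; c'Δl = 36.03; W sinα = 21.6
Slice 4: Δl = 3.1/cos17.3° = 3.247 m; N'_4 = 293·cos17.3° − 34·3.247 = 169.4; c'Δl = 48.38; W sinα = 87.1
Slice 5: Δl = 2.5/cos28.5° = 2.845 m; N'_5 = 262·cos28.5° − 29·2.845 = 147.8; c'Δl = 42.39; W sinα = 125.0
Slice 6: Δl = 3.1/cos41.1° = 4.114 m; N'_6 = 247·cos41.1° − 19·4.114 = 108.0; c'Δl = 61.30; W sinα = 162.4
Slice 7: Δl = 1.9/cos54.9° = 3.304 m; N'_7 = 54·cos54.9° − 5·3.304 = 14.5; c'Δl = 49.23; W sinα = 44.2
Σc'Δl = 306.4 kN/m; ΣN' = 683.1 kN/m; ΣW sinα = 429.7 kN/m
Resisting = 306.4 + 683.1·tan28.9° = 306.4 + 377.1 = 683.5 kN/m
FS = 683.5 / 429.7 = 1.591

FS = 1.59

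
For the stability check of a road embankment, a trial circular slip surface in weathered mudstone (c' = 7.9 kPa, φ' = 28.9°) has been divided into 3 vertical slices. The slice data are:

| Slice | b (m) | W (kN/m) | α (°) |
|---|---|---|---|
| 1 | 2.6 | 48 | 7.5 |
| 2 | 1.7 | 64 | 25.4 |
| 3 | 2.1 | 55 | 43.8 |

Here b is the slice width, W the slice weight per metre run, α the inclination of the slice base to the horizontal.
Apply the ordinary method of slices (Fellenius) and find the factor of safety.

Ordinary method of slices: FS = Σ[c'·Δl_i + (W_i cosα_i)·tanφ'] / Σ W_i sinα_i, with Δl_i = b_i / cosα_i.
Slice 1: Δl = 2.6/cos7.5° = 2.622 m; N'_1 = 48·cos7.5° = 47.6; c'Δl = 20.72; W sinα = 6.3
Slice 2: Δl = 1.7/cos25.4° = 1.882 m; N'_2 = 64·cos25.4° = 57.8; c'Δl = 14.87; W sinα = 27.5
Slice 3: Δl = 2.1/cos43.8° = 2.910 m; N'_3 = 55·cos43.8° = 39.7; c'Δl = 22.99; W sinα = 38.1
Σc'Δl = 58.6 kN/m; ΣN' = 145.1 kN/m; ΣW sinα = 71.8 kN/m
Resisting = 58.6 + 145.1·tan28.9° = 58.6 + 80.1 = 138.7 kN/m
FS = 138.7 / 71.8 = 1.932

FS = 1.93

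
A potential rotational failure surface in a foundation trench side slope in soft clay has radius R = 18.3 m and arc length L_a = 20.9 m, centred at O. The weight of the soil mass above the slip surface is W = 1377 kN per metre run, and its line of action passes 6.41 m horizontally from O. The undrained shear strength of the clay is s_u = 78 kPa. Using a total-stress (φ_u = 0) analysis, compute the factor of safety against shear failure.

Taking moments about the centre O, the resisting moment is provided by the undrained shear strength acting along the arc:
M_R = s_u·L_a·R = 78·20.90·18.3 = 29832.7 kN·m/m
M_D = W·d = 1377·6.41 = 8826.6 kN·m/m
FS = M_R / M_D = 29832.7 / 8826.6 = 3.380

FS = 3.38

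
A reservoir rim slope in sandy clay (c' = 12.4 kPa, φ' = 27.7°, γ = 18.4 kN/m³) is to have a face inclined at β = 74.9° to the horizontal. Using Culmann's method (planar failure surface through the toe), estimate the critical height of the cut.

H_c = 7.19 m

Culmann's analysis gives the critical failure plane at α_cr = (β + φ')/2 = (74.9 + 27.7)/2 = 51.3°, and the critical height
H_c = (4c'/γ) · sinβ cosφ' / [1 − cos(β − φ')]
    = (4·12.4/18.4) · sin74.9°·cos27.7° / [1 − cos(47.2°)]
    = 2.696 · 0.9655·0.8854 / [1 − 0.6794]
    = 2.696 · 0.8548 / 0.3206
    = 7.19 m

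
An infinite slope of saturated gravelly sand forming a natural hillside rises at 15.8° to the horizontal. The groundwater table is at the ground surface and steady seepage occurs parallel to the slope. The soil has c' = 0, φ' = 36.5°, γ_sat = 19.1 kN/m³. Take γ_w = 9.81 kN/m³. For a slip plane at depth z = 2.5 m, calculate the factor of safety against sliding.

FS = 1.27

With seepage parallel to the slope and the water table at the surface, the effective normal stress on the slip plane uses the buoyant unit weight γ' = γ_sat − γ_w while the driving shear stress uses γ_sat:
FS = [c' + γ' z cos²β tanφ'] / [γ_sat z sinβ cosβ]
(For c' = 0 this reduces to FS = (γ'/γ_sat)·tanφ'/tanβ.)
γ' = 19.1 − 9.81 = 9.29 kN/m³
Numerator = 0.0 + 9.29·2.5·cos²15.8°·tan36.5° = 0.0 + 9.29·2.5·0.9259·0.7400 = 15.912 kPa
Denominator = 19.1·2.5·sin15.8°·cos15.8° = 19.1·2.5·0.2723·0.9622 = 12.510 kPa
FS = 15.912 / 12.510 = 1.272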